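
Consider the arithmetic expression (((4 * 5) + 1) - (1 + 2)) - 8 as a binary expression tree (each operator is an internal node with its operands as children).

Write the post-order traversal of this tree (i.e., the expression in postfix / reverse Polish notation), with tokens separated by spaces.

4 5 * 1 + 1 2 + - 8 -

Post-order on an expression tree gives postfix notation: for each operator, emit left operand, right operand, then the operator.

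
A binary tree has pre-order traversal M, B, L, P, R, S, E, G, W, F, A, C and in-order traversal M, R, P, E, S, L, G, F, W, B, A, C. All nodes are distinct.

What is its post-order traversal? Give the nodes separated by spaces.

R E S P F W G L C A B M

The first element of pre-order is the root; it splits in-order into left and right subtrees.
Root M: left subtree has 0 nodes { }, right has 11 {R, P, E, S, L, G, F, W, B, A, C}.
  Root B: left subtree has 8 nodes {R, P, E, S, L, G, F, W}, right has 2 {A, C}.
    Root L: left subtree has 4 nodes {R, P, E, S}, right has 3 {G, F, W}.
      Root P: left subtree has 1 node {R}, right has 2 {E, S}.
        Root S: left subtree has 1 node {E}, right has 0 { }.
      Root G: left subtree has 0 nodes { }, right has 2 {F, W}.
        Root W: left subtree has 1 node {F}, right has 0 { }.
    Root A: left subtree has 0 nodes { }, right has 1 {C}.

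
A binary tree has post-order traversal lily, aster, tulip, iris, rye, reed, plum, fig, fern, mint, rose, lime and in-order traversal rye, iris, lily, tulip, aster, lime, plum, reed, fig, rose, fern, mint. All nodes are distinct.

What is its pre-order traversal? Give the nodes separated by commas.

lime, rye, iris, tulip, lily, aster, rose, fig, plum, reed, mint, fern

The last element of post-order is the root; it splits in-order into left and right subtrees.
Root lime: left subtree has 5 nodes {rye, iris, lily, tulip, aster}, right has 6 {plum, reed, fig, rose, fern, mint}.
  Root rye: left subtree has 0 nodes { }, right has 4 {iris, lily, tulip, aster}.
    Root iris: left subtree has 0 nodes { }, right has 3 {lily, tulip, aster}.
      Root tulip: left subtree has 1 node {lily}, right has 1 {aster}.
  Root rose: left subtree has 3 nodes {plum, reed, fig}, right has 2 {fern, mint}.
    Root fig: left subtree has 2 nodes {plum, reed}, right has 0 { }.
      Root plum: left subtree has 0 nodes { }, right has 1 {reed}.
    Root mint: left subtree has 1 node {fern}, right has 0 { }.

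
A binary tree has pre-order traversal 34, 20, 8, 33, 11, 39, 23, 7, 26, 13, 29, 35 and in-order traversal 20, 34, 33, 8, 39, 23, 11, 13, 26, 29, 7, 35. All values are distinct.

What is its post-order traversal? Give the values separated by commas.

20, 33, 23, 39, 13, 29, 26, 35, 7, 11, 8, 34

The first element of pre-order is the root; it splits in-order into left and right subtrees.
Root 34: left subtree has 1 node {20}, right has 10 {33, 8, 39, 23, 11, 13, 26, 29, 7, 35}.
  Root 8: left subtree has 1 node {33}, right has 8 {39, 23, 11, 13, 26, 29, 7, 35}.
    Root 11: left subtree has 2 nodes {39, 23}, right has 5 {13, 26, 29, 7, 35}.
      Root 39: left subtree has 0 nodes { }, right has 1 {23}.
      Root 7: left subtree has 3 nodes {13, 26, 29}, right has 1 {35}.
        Root 26: left subtree has 1 node {13}, right has 1 {29}.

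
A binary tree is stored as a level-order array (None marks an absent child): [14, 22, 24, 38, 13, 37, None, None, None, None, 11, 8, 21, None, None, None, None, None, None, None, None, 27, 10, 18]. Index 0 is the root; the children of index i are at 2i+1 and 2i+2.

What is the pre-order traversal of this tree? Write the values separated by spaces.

Pre-order visits the node, then its left subtree, then its right subtree.
Visit 14.
At 14: go left to 22.
  Visit 22.
  At 22: go left to 38.
    38 is a leaf — visit 38.
  At 22: go right to 13.
    Visit 13.
    At 13: no left child.
    At 13: go right to 11.
      Visit 11.
      At 11: go left to 27.
        27 is a leaf — visit 27.
      At 11: go right to 10.
        10 is a leaf — visit 10.
At 14: go right to 24.
  Visit 24.
  At 24: go left to 37.
    Visit 37.
    At 37: go left to 8.
      Visit 8.
      At 8: go left to 18.
        18 is a leaf — visit 18.
      At 8: no right child.
    At 37: go right to 21.
      21 is a leaf — visit 21.
  At 24: no right child.

14 22 38 13 11 27 10 24 37 8 18 21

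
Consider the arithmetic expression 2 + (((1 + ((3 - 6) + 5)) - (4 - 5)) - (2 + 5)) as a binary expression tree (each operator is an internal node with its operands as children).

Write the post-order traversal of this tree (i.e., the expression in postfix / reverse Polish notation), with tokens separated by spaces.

Post-order on an expression tree gives postfix notation: for each operator, emit left operand, right operand, then the operator.

2 1 3 6 - 5 + + 4 5 - - 2 5 + - +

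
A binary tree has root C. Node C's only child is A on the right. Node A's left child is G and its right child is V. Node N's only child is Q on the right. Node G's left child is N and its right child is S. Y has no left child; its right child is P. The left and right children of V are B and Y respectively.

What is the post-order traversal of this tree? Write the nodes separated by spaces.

Post-order visits the left subtree, then the right subtree, then the node.
At C: no left child.
At C: go right to A.
  At A: go left to G.
    At G: go left to N.
      At N: no left child.
      At N: go right to Q.
        Q is a leaf — visit Q.
      Visit N.
    At G: go right to S.
      S is a leaf — visit S.
    Visit G.
  At A: go right to V.
    At V: go left to B.
      B is a leaf — visit B.
    At V: go right to Y.
      At Y: no left child.
      At Y: go right to P.
        P is a leaf — visit P.
      Visit Y.
    Visit V.
  Visit A.
Visit C.

Q N S G B P Y V A C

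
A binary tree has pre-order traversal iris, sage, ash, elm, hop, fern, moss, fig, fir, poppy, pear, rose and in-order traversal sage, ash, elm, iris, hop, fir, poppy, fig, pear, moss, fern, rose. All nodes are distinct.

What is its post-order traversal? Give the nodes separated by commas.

elm, ash, sage, poppy, fir, pear, fig, moss, rose, fern, hop, iris

The first element of pre-order is the root; it splits in-order into left and right subtrees.
Root iris: left subtree has 3 nodes {sage, ash, elm}, right has 8 {hop, fir, poppy, fig, pear, moss, fern, rose}.
  Root sage: left subtree has 0 nodes { }, right has 2 {ash, elm}.
    Root ash: left subtree has 0 nodes { }, right has 1 {elm}.
  Root hop: left subtree has 0 nodes { }, right has 7 {fir, poppy, fig, pear, moss, fern, rose}.
    Root fern: left subtree has 5 nodes {fir, poppy, fig, pear, moss}, right has 1 {rose}.
      Root moss: left subtree has 4 nodes {fir, poppy, fig, pear}, right has 0 { }.
        Root fig: left subtree has 2 nodes {fir, poppy}, right has 1 {pear}.
          Root fir: left subtree has 0 nodes { }, right has 1 {poppy}.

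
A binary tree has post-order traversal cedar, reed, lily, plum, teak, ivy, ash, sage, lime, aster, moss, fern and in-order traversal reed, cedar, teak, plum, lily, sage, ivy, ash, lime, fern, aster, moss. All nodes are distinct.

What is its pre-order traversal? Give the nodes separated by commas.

fern, lime, sage, teak, reed, cedar, plum, lily, ash, ivy, moss, aster

The last element of post-order is the root; it splits in-order into left and right subtrees.
Root fern: left subtree has 9 nodes {reed, cedar, teak, plum, lily, sage, ivy, ash, lime}, right has 2 {aster, moss}.
  Root lime: left subtree has 8 nodes {reed, cedar, teak, plum, lily, sage, ivy, ash}, right has 0 { }.
    Root sage: left subtree has 5 nodes {reed, cedar, teak, plum, lily}, right has 2 {ivy, ash}.
      Root teak: left subtree has 2 nodes {reed, cedar}, right has 2 {plum, lily}.
        Root reed: left subtree has 0 nodes { }, right has 1 {cedar}.
        Root plum: left subtree has 0 nodes { }, right has 1 {lily}.
      Root ash: left subtree has 1 node {ivy}, right has 0 { }.
  Root moss: left subtree has 1 node {aster}, right has 0 { }.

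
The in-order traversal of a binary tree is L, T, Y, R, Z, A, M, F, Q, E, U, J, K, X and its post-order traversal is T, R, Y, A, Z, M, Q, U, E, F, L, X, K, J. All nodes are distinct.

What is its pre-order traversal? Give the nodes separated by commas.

The last element of post-order is the root; it splits in-order into left and right subtrees.
Root J: left subtree has 11 nodes {L, T, Y, R, Z, A, M, F, Q, E, U}, right has 2 {K, X}.
  Root L: left subtree has 0 nodes { }, right has 10 {T, Y, R, Z, A, M, F, Q, E, U}.
    Root F: left subtree has 6 nodes {T, Y, R, Z, A, M}, right has 3 {Q, E, U}.
      Root M: left subtree has 5 nodes {T, Y, R, Z, A}, right has 0 { }.
        Root Z: left subtree has 3 nodes {T, Y, R}, right has 1 {A}.
          Root Y: left subtree has 1 node {T}, right has 1 {R}.
      Root E: left subtree has 1 node {Q}, right has 1 {U}.
  Root K: left subtree has 0 nodes { }, right has 1 {X}.

J, L, F, M, Z, Y, T, R, A, E, Q, U, K, X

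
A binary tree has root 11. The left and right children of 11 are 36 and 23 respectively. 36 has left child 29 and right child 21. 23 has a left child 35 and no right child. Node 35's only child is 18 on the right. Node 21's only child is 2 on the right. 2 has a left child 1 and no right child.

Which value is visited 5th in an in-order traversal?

2

In-order visits the left subtree, then the node, then the right subtree.
At 11: go left to 36.
  At 36: go left to 29.
    29 is a leaf — visit 29.
  Visit 36.
  At 36: go right to 21.
    At 21: no left child.
    Visit 21.
    At 21: go right to 2.
      At 2: go left to 1.
        1 is a leaf — visit 1.
      Visit 2.
      At 2: no right child.
Visit 11.
At 11: go right to 23.
  At 23: go left to 35.
    At 35: no left child.
    Visit 35.
    At 35: go right to 18.
      18 is a leaf — visit 18.
  Visit 23.
  At 23: no right child.
Full in-order sequence: 29, 36, 21, 1, 2, 11, 35, 18, 23.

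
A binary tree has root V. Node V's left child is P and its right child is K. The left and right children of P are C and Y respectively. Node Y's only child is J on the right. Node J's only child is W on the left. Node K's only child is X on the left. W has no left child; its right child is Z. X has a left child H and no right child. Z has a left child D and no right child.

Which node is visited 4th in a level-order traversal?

Level-order visits nodes level by level from the root, left to right within each level.
Level 0: V
Level 1: P, K
Level 2: C, Y, X
Level 3: J, H
Level 4: W
Level 5: Z
Level 6: D
Full level-order sequence: V, P, K, C, Y, X, J, H, W, Z, D.

C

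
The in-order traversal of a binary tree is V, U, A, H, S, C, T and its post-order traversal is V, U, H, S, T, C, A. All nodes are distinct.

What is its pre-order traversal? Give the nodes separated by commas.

A, U, V, C, S, H, T

The last element of post-order is the root; it splits in-order into left and right subtrees.
Root A: left subtree has 2 nodes {V, U}, right has 4 {H, S, C, T}.
  Root U: left subtree has 1 node {V}, right has 0 { }.
  Root C: left subtree has 2 nodes {H, S}, right has 1 {T}.
    Root S: left subtree has 1 node {H}, right has 0 { }.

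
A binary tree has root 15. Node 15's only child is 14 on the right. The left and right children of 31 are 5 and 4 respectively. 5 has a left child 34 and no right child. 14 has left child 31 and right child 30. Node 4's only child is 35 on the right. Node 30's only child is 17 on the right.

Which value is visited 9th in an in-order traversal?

In-order visits the left subtree, then the node, then the right subtree.
At 15: no left child.
Visit 15.
At 15: go right to 14.
  At 14: go left to 31.
    At 31: go left to 5.
      At 5: go left to 34.
        34 is a leaf — visit 34.
      Visit 5.
      At 5: no right child.
    Visit 31.
    At 31: go right to 4.
      At 4: no left child.
      Visit 4.
      At 4: go right to 35.
        35 is a leaf — visit 35.
  Visit 14.
  At 14: go right to 30.
    At 30: no left child.
    Visit 30.
    At 30: go right to 17.
      17 is a leaf — visit 17.
Full in-order sequence: 15, 34, 5, 31, 4, 35, 14, 30, 17.

17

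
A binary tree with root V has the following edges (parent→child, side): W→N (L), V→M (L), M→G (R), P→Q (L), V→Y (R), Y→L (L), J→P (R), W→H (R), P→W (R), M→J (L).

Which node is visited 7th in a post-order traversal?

G

Post-order visits the left subtree, then the right subtree, then the node.
At V: go left to M.
  At M: go left to J.
    At J: no left child.
    At J: go right to P.
      At P: go left to Q.
        Q is a leaf — visit Q.
      At P: go right to W.
        At W: go left to N.
          N is a leaf — visit N.
        At W: go right to H.
          H is a leaf — visit H.
        Visit W.
      Visit P.
    Visit J.
  At M: go right to G.
    G is a leaf — visit G.
  Visit M.
At V: go right to Y.
  At Y: go left to L.
    L is a leaf — visit L.
  At Y: no right child.
  Visit Y.
Visit V.
Full post-order sequence: Q, N, H, W, P, J, G, M, L, Y, V.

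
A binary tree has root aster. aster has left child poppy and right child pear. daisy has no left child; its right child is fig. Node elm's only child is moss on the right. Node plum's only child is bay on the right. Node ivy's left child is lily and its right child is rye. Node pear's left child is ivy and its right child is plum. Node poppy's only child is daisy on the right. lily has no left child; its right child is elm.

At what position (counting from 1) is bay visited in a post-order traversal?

9

Post-order visits the left subtree, then the right subtree, then the node.
At aster: go left to poppy.
  At poppy: no left child.
  At poppy: go right to daisy.
    At daisy: no left child.
    At daisy: go right to fig.
      fig is a leaf — visit fig.
    Visit daisy.
  Visit poppy.
At aster: go right to pear.
  At pear: go left to ivy.
    At ivy: go left to lily.
      At lily: no left child.
      At lily: go right to elm.
        At elm: no left child.
        At elm: go right to moss.
          moss is a leaf — visit moss.
        Visit elm.
      Visit lily.
    At ivy: go right to rye.
      rye is a leaf — visit rye.
    Visit ivy.
  At pear: go right to plum.
    At plum: no left child.
    At plum: go right to bay.
      bay is a leaf — visit bay.
    Visit plum.
  Visit pear.
Visit aster.
Full post-order sequence: fig, daisy, poppy, moss, elm, lily, rye, ivy, bay, plum, pear, aster.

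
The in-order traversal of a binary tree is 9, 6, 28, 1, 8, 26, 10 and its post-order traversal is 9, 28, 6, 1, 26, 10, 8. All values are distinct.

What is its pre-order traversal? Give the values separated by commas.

The last element of post-order is the root; it splits in-order into left and right subtrees.
Root 8: left subtree has 4 nodes {9, 6, 28, 1}, right has 2 {26, 10}.
  Root 1: left subtree has 3 nodes {9, 6, 28}, right has 0 { }.
    Root 6: left subtree has 1 node {9}, right has 1 {28}.
  Root 10: left subtree has 1 node {26}, right has 0 { }.

8, 1, 6, 9, 28, 10, 26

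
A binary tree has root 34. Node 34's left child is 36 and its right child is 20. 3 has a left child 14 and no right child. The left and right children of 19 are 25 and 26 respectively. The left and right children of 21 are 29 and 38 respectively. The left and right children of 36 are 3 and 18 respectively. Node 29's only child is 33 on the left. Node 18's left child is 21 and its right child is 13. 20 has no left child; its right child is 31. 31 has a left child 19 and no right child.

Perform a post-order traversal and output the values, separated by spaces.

14 3 33 29 38 21 13 18 36 25 26 19 31 20 34

Post-order visits the left subtree, then the right subtree, then the node.
At 34: go left to 36.
  At 36: go left to 3.
    At 3: go left to 14.
      14 is a leaf — visit 14.
    At 3: no right child.
    Visit 3.
  At 36: go right to 18.
    At 18: go left to 21.
      At 21: go left to 29.
        At 29: go left to 33.
          33 is a leaf — visit 33.
        At 29: no right child.
        Visit 29.
      At 21: go right to 38.
        38 is a leaf — visit 38.
      Visit 21.
    At 18: go right to 13.
      13 is a leaf — visit 13.
    Visit 18.
  Visit 36.
At 34: go right to 20.
  At 20: no left child.
  At 20: go right to 31.
    At 31: go left to 19.
      At 19: go left to 25.
        25 is a leaf — visit 25.
      At 19: go right to 26.
        26 is a leaf — visit 26.
      Visit 19.
    At 31: no right child.
    Visit 31.
  Visit 20.
Visit 34.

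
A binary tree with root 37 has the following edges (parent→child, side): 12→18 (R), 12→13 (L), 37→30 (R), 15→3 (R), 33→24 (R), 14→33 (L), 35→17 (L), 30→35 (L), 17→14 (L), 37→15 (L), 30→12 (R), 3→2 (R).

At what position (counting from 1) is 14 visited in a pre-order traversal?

8

Pre-order visits the node, then its left subtree, then its right subtree.
Visit 37.
At 37: go left to 15.
  Visit 15.
  At 15: no left child.
  At 15: go right to 3.
    Visit 3.
    At 3: no left child.
    At 3: go right to 2.
      2 is a leaf — visit 2.
At 37: go right to 30.
  Visit 30.
  At 30: go left to 35.
    Visit 35.
    At 35: go left to 17.
      Visit 17.
      At 17: go left to 14.
        Visit 14.
        At 14: go left to 33.
          Visit 33.
          At 33: no left child.
          At 33: go right to 24.
            24 is a leaf — visit 24.
        At 14: no right child.
      At 17: no right child.
    At 35: no right child.
  At 30: go right to 12.
    Visit 12.
    At 12: go left to 13.
      13 is a leaf — visit 13.
    At 12: go right to 18.
      18 is a leaf — visit 18.
Full pre-order sequence: 37, 15, 3, 2, 30, 35, 17, 14, 33, 24, 12, 13, 18.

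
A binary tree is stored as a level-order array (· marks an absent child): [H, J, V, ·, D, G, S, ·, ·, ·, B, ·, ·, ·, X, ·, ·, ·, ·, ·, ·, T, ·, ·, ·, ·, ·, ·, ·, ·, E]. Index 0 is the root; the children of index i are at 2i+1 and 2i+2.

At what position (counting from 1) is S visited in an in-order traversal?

8

In-order visits the left subtree, then the node, then the right subtree.
At H: go left to J.
  At J: no left child.
  Visit J.
  At J: go right to D.
    At D: no left child.
    Visit D.
    At D: go right to B.
      At B: go left to T.
        T is a leaf — visit T.
      Visit B.
      At B: no right child.
Visit H.
At H: go right to V.
  At V: go left to G.
    G is a leaf — visit G.
  Visit V.
  At V: go right to S.
    At S: no left child.
    Visit S.
    At S: go right to X.
      At X: no left child.
      Visit X.
      At X: go right to E.
        E is a leaf — visit E.
Full in-order sequence: J, D, T, B, H, G, V, S, X, E.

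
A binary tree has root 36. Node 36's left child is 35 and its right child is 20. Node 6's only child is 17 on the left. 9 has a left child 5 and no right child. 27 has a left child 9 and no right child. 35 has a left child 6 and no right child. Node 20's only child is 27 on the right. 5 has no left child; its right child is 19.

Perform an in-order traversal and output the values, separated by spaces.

In-order visits the left subtree, then the node, then the right subtree.
At 36: go left to 35.
  At 35: go left to 6.
    At 6: go left to 17.
      17 is a leaf — visit 17.
    Visit 6.
    At 6: no right child.
  Visit 35.
  At 35: no right child.
Visit 36.
At 36: go right to 20.
  At 20: no left child.
  Visit 20.
  At 20: go right to 27.
    At 27: go left to 9.
      At 9: go left to 5.
        At 5: no left child.
        Visit 5.
        At 5: go right to 19.
          19 is a leaf — visit 19.
      Visit 9.
      At 9: no right child.
    Visit 27.
    At 27: no right child.

17 6 35 36 20 5 19 9 27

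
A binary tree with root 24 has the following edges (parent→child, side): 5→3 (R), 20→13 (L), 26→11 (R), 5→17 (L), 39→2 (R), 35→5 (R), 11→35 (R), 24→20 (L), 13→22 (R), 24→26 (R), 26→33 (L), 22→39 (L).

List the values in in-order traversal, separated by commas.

13, 39, 2, 22, 20, 24, 33, 26, 11, 35, 17, 5, 3

In-order visits the left subtree, then the node, then the right subtree.
At 24: go left to 20.
  At 20: go left to 13.
    At 13: no left child.
    Visit 13.
    At 13: go right to 22.
      At 22: go left to 39.
        At 39: no left child.
        Visit 39.
        At 39: go right to 2.
          2 is a leaf — visit 2.
      Visit 22.
      At 22: no right child.
  Visit 20.
  At 20: no right child.
Visit 24.
At 24: go right to 26.
  At 26: go left to 33.
    33 is a leaf — visit 33.
  Visit 26.
  At 26: go right to 11.
    At 11: no left child.
    Visit 11.
    At 11: go right to 35.
      At 35: no left child.
      Visit 35.
      At 35: go right to 5.
        At 5: go left to 17.
          17 is a leaf — visit 17.
        Visit 5.
        At 5: go right to 3.
          3 is a leaf — visit 3.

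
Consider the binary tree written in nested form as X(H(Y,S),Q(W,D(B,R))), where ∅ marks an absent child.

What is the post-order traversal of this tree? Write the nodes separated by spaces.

Y S H W B R D Q X

Post-order visits the left subtree, then the right subtree, then the node.
At X: go left to H.
  At H: go left to Y.
    Y is a leaf — visit Y.
  At H: go right to S.
    S is a leaf — visit S.
  Visit H.
At X: go right to Q.
  At Q: go left to W.
    W is a leaf — visit W.
  At Q: go right to D.
    At D: go left to B.
      B is a leaf — visit B.
    At D: go right to R.
      R is a leaf — visit R.
    Visit D.
  Visit Q.
Visit X.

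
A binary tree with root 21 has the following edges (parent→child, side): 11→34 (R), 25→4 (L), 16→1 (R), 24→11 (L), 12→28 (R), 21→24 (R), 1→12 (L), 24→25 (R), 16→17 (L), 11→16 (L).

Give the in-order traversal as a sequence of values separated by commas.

In-order visits the left subtree, then the node, then the right subtree.
At 21: no left child.
Visit 21.
At 21: go right to 24.
  At 24: go left to 11.
    At 11: go left to 16.
      At 16: go left to 17.
        17 is a leaf — visit 17.
      Visit 16.
      At 16: go right to 1.
        At 1: go left to 12.
          At 12: no left child.
          Visit 12.
          At 12: go right to 28.
            28 is a leaf — visit 28.
        Visit 1.
        At 1: no right child.
    Visit 11.
    At 11: go right to 34.
      34 is a leaf — visit 34.
  Visit 24.
  At 24: go right to 25.
    At 25: go left to 4.
      4 is a leaf — visit 4.
    Visit 25.
    At 25: no right child.

21, 17, 16, 12, 28, 1, 11, 34, 24, 4, 25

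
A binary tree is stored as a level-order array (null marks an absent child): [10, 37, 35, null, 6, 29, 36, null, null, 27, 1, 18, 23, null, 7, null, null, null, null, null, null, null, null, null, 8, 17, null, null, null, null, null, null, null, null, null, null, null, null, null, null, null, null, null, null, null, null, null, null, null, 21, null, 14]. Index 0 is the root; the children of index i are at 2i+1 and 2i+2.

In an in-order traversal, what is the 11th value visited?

In-order visits the left subtree, then the node, then the right subtree.
At 10: go left to 37.
  At 37: no left child.
  Visit 37.
  At 37: go right to 6.
    At 6: go left to 27.
      27 is a leaf — visit 27.
    Visit 6.
    At 6: go right to 1.
      1 is a leaf — visit 1.
Visit 10.
At 10: go right to 35.
  At 35: go left to 29.
    At 29: go left to 18.
      At 18: no left child.
      Visit 18.
      At 18: go right to 8.
        At 8: go left to 21.
          21 is a leaf — visit 21.
        Visit 8.
        At 8: no right child.
    Visit 29.
    At 29: go right to 23.
      At 23: go left to 17.
        At 17: go left to 14.
          14 is a leaf — visit 14.
        Visit 17.
        At 17: no right child.
      Visit 23.
      At 23: no right child.
  Visit 35.
  At 35: go right to 36.
    At 36: no left child.
    Visit 36.
    At 36: go right to 7.
      7 is a leaf — visit 7.
Full in-order sequence: 37, 27, 6, 1, 10, 18, 21, 8, 29, 14, 17, 23, 35, 36, 7.

17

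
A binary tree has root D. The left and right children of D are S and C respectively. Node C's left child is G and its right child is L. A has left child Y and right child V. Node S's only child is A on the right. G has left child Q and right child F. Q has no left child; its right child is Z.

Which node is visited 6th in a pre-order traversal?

Pre-order visits the node, then its left subtree, then its right subtree.
Visit D.
At D: go left to S.
  Visit S.
  At S: no left child.
  At S: go right to A.
    Visit A.
    At A: go left to Y.
      Y is a leaf — visit Y.
    At A: go right to V.
      V is a leaf — visit V.
At D: go right to C.
  Visit C.
  At C: go left to G.
    Visit G.
    At G: go left to Q.
      Visit Q.
      At Q: no left child.
      At Q: go right to Z.
        Z is a leaf — visit Z.
    At G: go right to F.
      F is a leaf — visit F.
  At C: go right to L.
    L is a leaf — visit L.
Full pre-order sequence: D, S, A, Y, V, C, G, Q, Z, F, L.

C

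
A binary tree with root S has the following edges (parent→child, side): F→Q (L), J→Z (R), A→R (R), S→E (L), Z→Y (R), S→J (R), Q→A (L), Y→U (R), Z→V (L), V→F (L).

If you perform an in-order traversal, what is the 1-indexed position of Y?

10

In-order visits the left subtree, then the node, then the right subtree.
At S: go left to E.
  E is a leaf — visit E.
Visit S.
At S: go right to J.
  At J: no left child.
  Visit J.
  At J: go right to Z.
    At Z: go left to V.
      At V: go left to F.
        At F: go left to Q.
          At Q: go left to A.
            At A: no left child.
            Visit A.
            At A: go right to R.
              R is a leaf — visit R.
          Visit Q.
          At Q: no right child.
        Visit F.
        At F: no right child.
      Visit V.
      At V: no right child.
    Visit Z.
    At Z: go right to Y.
      At Y: no left child.
      Visit Y.
      At Y: go right to U.
        U is a leaf — visit U.
Full in-order sequence: E, S, J, A, R, Q, F, V, Z, Y, U.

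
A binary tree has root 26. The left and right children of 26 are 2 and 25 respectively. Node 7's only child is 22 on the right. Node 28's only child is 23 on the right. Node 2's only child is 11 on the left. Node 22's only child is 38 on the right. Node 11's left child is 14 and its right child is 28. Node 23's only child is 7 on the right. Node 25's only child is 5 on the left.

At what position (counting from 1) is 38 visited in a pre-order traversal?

Pre-order visits the node, then its left subtree, then its right subtree.
Visit 26.
At 26: go left to 2.
  Visit 2.
  At 2: go left to 11.
    Visit 11.
    At 11: go left to 14.
      14 is a leaf — visit 14.
    At 11: go right to 28.
      Visit 28.
      At 28: no left child.
      At 28: go right to 23.
        Visit 23.
        At 23: no left child.
        At 23: go right to 7.
          Visit 7.
          At 7: no left child.
          At 7: go right to 22.
            Visit 22.
            At 22: no left child.
            At 22: go right to 38.
              38 is a leaf — visit 38.
  At 2: no right child.
At 26: go right to 25.
  Visit 25.
  At 25: go left to 5.
    5 is a leaf — visit 5.
  At 25: no right child.
Full pre-order sequence: 26, 2, 11, 14, 28, 23, 7, 22, 38, 25, 5.

9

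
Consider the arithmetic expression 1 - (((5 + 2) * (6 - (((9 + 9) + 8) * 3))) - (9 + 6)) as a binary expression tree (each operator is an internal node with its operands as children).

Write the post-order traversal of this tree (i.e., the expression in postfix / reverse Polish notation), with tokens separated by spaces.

1 5 2 + 6 9 9 + 8 + 3 * - * 9 6 + - -

Post-order on an expression tree gives postfix notation: for each operator, emit left operand, right operand, then the operator.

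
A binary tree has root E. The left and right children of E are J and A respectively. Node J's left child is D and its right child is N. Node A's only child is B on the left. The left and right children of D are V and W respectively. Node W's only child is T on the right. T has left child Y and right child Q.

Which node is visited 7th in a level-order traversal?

Level-order visits nodes level by level from the root, left to right within each level.
Level 0: E
Level 1: J, A
Level 2: D, N, B
Level 3: V, W
Level 4: T
Level 5: Y, Q
Full level-order sequence: E, J, A, D, N, B, V, W, T, Y, Q.

V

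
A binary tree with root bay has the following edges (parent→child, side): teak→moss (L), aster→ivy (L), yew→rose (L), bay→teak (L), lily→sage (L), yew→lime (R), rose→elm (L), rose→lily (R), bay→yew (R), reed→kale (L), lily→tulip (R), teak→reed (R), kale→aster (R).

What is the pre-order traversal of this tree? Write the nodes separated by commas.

bay, teak, moss, reed, kale, aster, ivy, yew, rose, elm, lily, sage, tulip, lime

Pre-order visits the node, then its left subtree, then its right subtree.
Visit bay.
At bay: go left to teak.
  Visit teak.
  At teak: go left to moss.
    moss is a leaf — visit moss.
  At teak: go right to reed.
    Visit reed.
    At reed: go left to kale.
      Visit kale.
      At kale: no left child.
      At kale: go right to aster.
        Visit aster.
        At aster: go left to ivy.
          ivy is a leaf — visit ivy.
        At aster: no right child.
    At reed: no right child.
At bay: go right to yew.
  Visit yew.
  At yew: go left to rose.
    Visit rose.
    At rose: go left to elm.
      elm is a leaf — visit elm.
    At rose: go right to lily.
      Visit lily.
      At lily: go left to sage.
        sage is a leaf — visit sage.
      At lily: go right to tulip.
        tulip is a leaf — visit tulip.
  At yew: go right to lime.
    lime is a leaf — visit lime.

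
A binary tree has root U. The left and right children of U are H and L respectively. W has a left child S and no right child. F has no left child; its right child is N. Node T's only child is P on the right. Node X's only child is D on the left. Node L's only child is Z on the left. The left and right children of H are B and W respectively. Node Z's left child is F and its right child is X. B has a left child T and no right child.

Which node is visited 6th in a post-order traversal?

Post-order visits the left subtree, then the right subtree, then the node.
At U: go left to H.
  At H: go left to B.
    At B: go left to T.
      At T: no left child.
      At T: go right to P.
        P is a leaf — visit P.
      Visit T.
    At B: no right child.
    Visit B.
  At H: go right to W.
    At W: go left to S.
      S is a leaf — visit S.
    At W: no right child.
    Visit W.
  Visit H.
At U: go right to L.
  At L: go left to Z.
    At Z: go left to F.
      At F: no left child.
      At F: go right to N.
        N is a leaf — visit N.
      Visit F.
    At Z: go right to X.
      At X: go left to D.
        D is a leaf — visit D.
      At X: no right child.
      Visit X.
    Visit Z.
  At L: no right child.
  Visit L.
Visit U.
Full post-order sequence: P, T, B, S, W, H, N, F, D, X, Z, L, U.

H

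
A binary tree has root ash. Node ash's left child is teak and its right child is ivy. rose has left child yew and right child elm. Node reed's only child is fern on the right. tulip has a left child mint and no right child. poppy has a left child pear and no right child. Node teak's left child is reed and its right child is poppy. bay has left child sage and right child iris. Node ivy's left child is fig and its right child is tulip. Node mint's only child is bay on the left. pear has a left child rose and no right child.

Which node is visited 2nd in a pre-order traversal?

Pre-order visits the node, then its left subtree, then its right subtree.
Visit ash.
At ash: go left to teak.
  Visit teak.
  At teak: go left to reed.
    Visit reed.
    At reed: no left child.
    At reed: go right to fern.
      fern is a leaf — visit fern.
  At teak: go right to poppy.
    Visit poppy.
    At poppy: go left to pear.
      Visit pear.
      At pear: go left to rose.
        Visit rose.
        At rose: go left to yew.
          yew is a leaf — visit yew.
        At rose: go right to elm.
          elm is a leaf — visit elm.
      At pear: no right child.
    At poppy: no right child.
At ash: go right to ivy.
  Visit ivy.
  At ivy: go left to fig.
    fig is a leaf — visit fig.
  At ivy: go right to tulip.
    Visit tulip.
    At tulip: go left to mint.
      Visit mint.
      At mint: go left to bay.
        Visit bay.
        At bay: go left to sage.
          sage is a leaf — visit sage.
        At bay: go right to iris.
          iris is a leaf — visit iris.
      At mint: no right child.
    At tulip: no right child.
Full pre-order sequence: ash, teak, reed, fern, poppy, pear, rose, yew, elm, ivy, fig, tulip, mint, bay, sage, iris.

teak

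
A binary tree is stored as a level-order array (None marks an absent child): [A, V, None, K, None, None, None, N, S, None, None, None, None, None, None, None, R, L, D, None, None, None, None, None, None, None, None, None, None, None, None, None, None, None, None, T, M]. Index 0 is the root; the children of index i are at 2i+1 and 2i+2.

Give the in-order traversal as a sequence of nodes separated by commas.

N, R, K, T, L, M, S, D, V, A

In-order visits the left subtree, then the node, then the right subtree.
At A: go left to V.
  At V: go left to K.
    At K: go left to N.
      At N: no left child.
      Visit N.
      At N: go right to R.
        R is a leaf — visit R.
    Visit K.
    At K: go right to S.
      At S: go left to L.
        At L: go left to T.
          T is a leaf — visit T.
        Visit L.
        At L: go right to M.
          M is a leaf — visit M.
      Visit S.
      At S: go right to D.
        D is a leaf — visit D.
  Visit V.
  At V: no right child.
Visit A.
At A: no right child.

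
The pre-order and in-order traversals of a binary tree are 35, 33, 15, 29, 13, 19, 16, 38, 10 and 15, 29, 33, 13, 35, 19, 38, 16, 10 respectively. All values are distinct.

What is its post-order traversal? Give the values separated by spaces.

29 15 13 33 38 10 16 19 35

The first element of pre-order is the root; it splits in-order into left and right subtrees.
Root 35: left subtree has 4 nodes {15, 29, 33, 13}, right has 4 {19, 38, 16, 10}.
  Root 33: left subtree has 2 nodes {15, 29}, right has 1 {13}.
    Root 15: left subtree has 0 nodes { }, right has 1 {29}.
  Root 19: left subtree has 0 nodes { }, right has 3 {38, 16, 10}.
    Root 16: left subtree has 1 node {38}, right has 1 {10}.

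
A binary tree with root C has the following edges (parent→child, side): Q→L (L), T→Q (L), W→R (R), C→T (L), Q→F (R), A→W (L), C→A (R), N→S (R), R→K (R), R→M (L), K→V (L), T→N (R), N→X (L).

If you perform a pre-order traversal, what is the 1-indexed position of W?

10

Pre-order visits the node, then its left subtree, then its right subtree.
Visit C.
At C: go left to T.
  Visit T.
  At T: go left to Q.
    Visit Q.
    At Q: go left to L.
      L is a leaf — visit L.
    At Q: go right to F.
      F is a leaf — visit F.
  At T: go right to N.
    Visit N.
    At N: go left to X.
      X is a leaf — visit X.
    At N: go right to S.
      S is a leaf — visit S.
At C: go right to A.
  Visit A.
  At A: go left to W.
    Visit W.
    At W: no left child.
    At W: go right to R.
      Visit R.
      At R: go left to M.
        M is a leaf — visit M.
      At R: go right to K.
        Visit K.
        At K: go left to V.
          V is a leaf — visit V.
        At K: no right child.
  At A: no right child.
Full pre-order sequence: C, T, Q, L, F, N, X, S, A, W, R, M, K, V.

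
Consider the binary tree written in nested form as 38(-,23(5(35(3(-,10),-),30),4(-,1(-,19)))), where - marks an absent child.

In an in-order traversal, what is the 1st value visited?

38

In-order visits the left subtree, then the node, then the right subtree.
At 38: no left child.
Visit 38.
At 38: go right to 23.
  At 23: go left to 5.
    At 5: go left to 35.
      At 35: go left to 3.
        At 3: no left child.
        Visit 3.
        At 3: go right to 10.
          10 is a leaf — visit 10.
      Visit 35.
      At 35: no right child.
    Visit 5.
    At 5: go right to 30.
      30 is a leaf — visit 30.
  Visit 23.
  At 23: go right to 4.
    At 4: no left child.
    Visit 4.
    At 4: go right to 1.
      At 1: no left child.
      Visit 1.
      At 1: go right to 19.
        19 is a leaf — visit 19.
Full in-order sequence: 38, 3, 10, 35, 5, 30, 23, 4, 1, 19.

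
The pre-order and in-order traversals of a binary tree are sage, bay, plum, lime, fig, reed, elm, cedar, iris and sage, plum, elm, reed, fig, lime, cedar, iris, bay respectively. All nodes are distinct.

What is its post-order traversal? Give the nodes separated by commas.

elm, reed, fig, iris, cedar, lime, plum, bay, sage

The first element of pre-order is the root; it splits in-order into left and right subtrees.
Root sage: left subtree has 0 nodes { }, right has 8 {plum, elm, reed, fig, lime, cedar, iris, bay}.
  Root bay: left subtree has 7 nodes {plum, elm, reed, fig, lime, cedar, iris}, right has 0 { }.
    Root plum: left subtree has 0 nodes { }, right has 6 {elm, reed, fig, lime, cedar, iris}.
      Root lime: left subtree has 3 nodes {elm, reed, fig}, right has 2 {cedar, iris}.
        Root fig: left subtree has 2 nodes {elm, reed}, right has 0 { }.
          Root reed: left subtree has 1 node {elm}, right has 0 { }.
        Root cedar: left subtree has 0 nodes { }, right has 1 {iris}.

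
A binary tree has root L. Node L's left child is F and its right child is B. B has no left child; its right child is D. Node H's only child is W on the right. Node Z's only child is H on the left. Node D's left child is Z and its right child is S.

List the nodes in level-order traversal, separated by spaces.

Level-order visits nodes level by level from the root, left to right within each level.
Level 0: L
Level 1: F, B
Level 2: D
Level 3: Z, S
Level 4: H
Level 5: W

L F B D Z S H W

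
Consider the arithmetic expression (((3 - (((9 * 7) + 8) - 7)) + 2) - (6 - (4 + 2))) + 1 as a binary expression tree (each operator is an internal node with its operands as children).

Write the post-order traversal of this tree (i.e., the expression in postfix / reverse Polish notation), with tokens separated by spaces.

3 9 7 * 8 + 7 - - 2 + 6 4 2 + - - 1 +

Post-order on an expression tree gives postfix notation: for each operator, emit left operand, right operand, then the operator.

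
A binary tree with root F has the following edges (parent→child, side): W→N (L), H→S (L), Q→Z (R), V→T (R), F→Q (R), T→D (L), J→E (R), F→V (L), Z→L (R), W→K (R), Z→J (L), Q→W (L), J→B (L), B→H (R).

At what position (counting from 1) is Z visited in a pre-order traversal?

Pre-order visits the node, then its left subtree, then its right subtree.
Visit F.
At F: go left to V.
  Visit V.
  At V: no left child.
  At V: go right to T.
    Visit T.
    At T: go left to D.
      D is a leaf — visit D.
    At T: no right child.
At F: go right to Q.
  Visit Q.
  At Q: go left to W.
    Visit W.
    At W: go left to N.
      N is a leaf — visit N.
    At W: go right to K.
      K is a leaf — visit K.
  At Q: go right to Z.
    Visit Z.
    At Z: go left to J.
      Visit J.
      At J: go left to B.
        Visit B.
        At B: no left child.
        At B: go right to H.
          Visit H.
          At H: go left to S.
            S is a leaf — visit S.
          At H: no right child.
      At J: go right to E.
        E is a leaf — visit E.
    At Z: go right to L.
      L is a leaf — visit L.
Full pre-order sequence: F, V, T, D, Q, W, N, K, Z, J, B, H, S, E, L.

9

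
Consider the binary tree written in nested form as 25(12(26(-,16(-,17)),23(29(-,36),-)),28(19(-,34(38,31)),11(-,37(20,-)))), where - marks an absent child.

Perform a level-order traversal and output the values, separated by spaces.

Level-order visits nodes level by level from the root, left to right within each level.
Level 0: 25
Level 1: 12, 28
Level 2: 26, 23, 19, 11
Level 3: 16, 29, 34, 37
Level 4: 17, 36, 38, 31, 20

25 12 28 26 23 19 11 16 29 34 37 17 36 38 31 20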